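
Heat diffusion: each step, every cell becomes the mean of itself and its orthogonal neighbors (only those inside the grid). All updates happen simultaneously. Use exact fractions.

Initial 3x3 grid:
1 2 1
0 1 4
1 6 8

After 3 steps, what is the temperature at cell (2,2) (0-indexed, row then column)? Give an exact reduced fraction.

Answer: 1421/360

Derivation:
Step 1: cell (2,2) = 6
Step 2: cell (2,2) = 9/2
Step 3: cell (2,2) = 1421/360
Full grid after step 3:
  67/45 27277/14400 5591/2160
  26827/14400 7937/3000 23201/7200
  5591/2160 11713/3600 1421/360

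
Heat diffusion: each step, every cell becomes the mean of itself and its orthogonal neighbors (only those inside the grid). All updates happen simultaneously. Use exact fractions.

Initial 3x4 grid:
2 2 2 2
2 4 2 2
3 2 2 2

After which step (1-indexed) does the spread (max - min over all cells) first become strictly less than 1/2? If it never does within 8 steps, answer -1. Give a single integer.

Step 1: max=11/4, min=2, spread=3/4
Step 2: max=47/18, min=2, spread=11/18
Step 3: max=35851/14400, min=413/200, spread=1223/2880
  -> spread < 1/2 first at step 3
Step 4: max=319591/129600, min=7591/3600, spread=9263/25920
Step 5: max=125011411/51840000, min=1546013/720000, spread=547939/2073600
Step 6: max=1118327101/466560000, min=1758301/810000, spread=4221829/18662400
Step 7: max=66380420159/27993600000, min=1895569751/864000000, spread=24819801133/139968000000
Step 8: max=3959829373981/1679616000000, min=51515886623/23328000000, spread=2005484297/13436928000

Answer: 3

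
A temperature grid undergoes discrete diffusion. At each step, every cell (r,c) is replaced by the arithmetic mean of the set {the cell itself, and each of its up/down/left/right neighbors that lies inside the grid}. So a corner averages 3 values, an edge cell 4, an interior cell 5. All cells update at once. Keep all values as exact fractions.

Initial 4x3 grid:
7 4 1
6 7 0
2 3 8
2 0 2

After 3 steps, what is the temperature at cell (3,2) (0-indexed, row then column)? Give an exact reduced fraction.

Step 1: cell (3,2) = 10/3
Step 2: cell (3,2) = 25/9
Step 3: cell (3,2) = 325/108
Full grid after step 3:
  1003/216 12419/2880 193/54
  6437/1440 4693/1200 5327/1440
  971/288 4193/1200 929/288
  593/216 1547/576 325/108

Answer: 325/108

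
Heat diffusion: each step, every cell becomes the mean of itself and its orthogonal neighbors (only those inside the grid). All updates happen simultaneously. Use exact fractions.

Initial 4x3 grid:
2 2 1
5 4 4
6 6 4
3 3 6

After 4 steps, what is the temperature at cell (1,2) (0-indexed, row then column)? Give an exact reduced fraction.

Step 1: cell (1,2) = 13/4
Step 2: cell (1,2) = 887/240
Step 3: cell (1,2) = 25763/7200
Step 4: cell (1,2) = 799361/216000
Full grid after step 4:
  149467/43200 2899979/864000 422101/129600
  93179/24000 1344361/360000 799361/216000
  306617/72000 770543/180000 897101/216000
  48263/10800 1910707/432000 71657/16200

Answer: 799361/216000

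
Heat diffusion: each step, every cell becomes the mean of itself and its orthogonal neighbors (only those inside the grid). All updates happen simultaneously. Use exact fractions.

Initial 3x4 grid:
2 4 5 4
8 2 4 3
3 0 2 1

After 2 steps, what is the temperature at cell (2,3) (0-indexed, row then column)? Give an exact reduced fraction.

Answer: 9/4

Derivation:
Step 1: cell (2,3) = 2
Step 2: cell (2,3) = 9/4
Full grid after step 2:
  35/9 473/120 147/40 15/4
  941/240 311/100 79/25 61/20
  55/18 323/120 87/40 9/4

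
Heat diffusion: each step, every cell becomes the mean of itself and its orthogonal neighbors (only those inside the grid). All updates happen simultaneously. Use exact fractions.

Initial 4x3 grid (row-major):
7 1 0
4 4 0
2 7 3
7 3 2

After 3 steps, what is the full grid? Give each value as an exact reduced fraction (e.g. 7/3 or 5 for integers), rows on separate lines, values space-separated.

Answer: 2519/720 203/72 4607/2160
613/160 479/150 3517/1440
2029/480 173/48 4427/1440
253/60 11383/2880 3629/1080

Derivation:
After step 1:
  4 3 1/3
  17/4 16/5 7/4
  5 19/5 3
  4 19/4 8/3
After step 2:
  15/4 79/30 61/36
  329/80 16/5 497/240
  341/80 79/20 673/240
  55/12 913/240 125/36
After step 3:
  2519/720 203/72 4607/2160
  613/160 479/150 3517/1440
  2029/480 173/48 4427/1440
  253/60 11383/2880 3629/1080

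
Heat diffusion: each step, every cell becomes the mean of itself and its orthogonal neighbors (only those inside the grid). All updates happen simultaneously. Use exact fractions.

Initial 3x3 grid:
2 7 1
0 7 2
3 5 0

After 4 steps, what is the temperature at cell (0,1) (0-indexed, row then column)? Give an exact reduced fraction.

Answer: 2956103/864000

Derivation:
Step 1: cell (0,1) = 17/4
Step 2: cell (0,1) = 887/240
Step 3: cell (0,1) = 50449/14400
Step 4: cell (0,1) = 2956103/864000
Full grid after step 4:
  147953/43200 2956103/864000 436309/129600
  719557/216000 597443/180000 1405739/432000
  419909/129600 922451/288000 409159/129600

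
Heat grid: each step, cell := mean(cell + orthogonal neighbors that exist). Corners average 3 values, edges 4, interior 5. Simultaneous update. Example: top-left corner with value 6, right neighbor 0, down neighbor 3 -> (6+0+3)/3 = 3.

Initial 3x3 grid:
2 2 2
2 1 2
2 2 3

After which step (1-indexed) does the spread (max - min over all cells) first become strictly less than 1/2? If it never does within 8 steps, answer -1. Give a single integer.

Answer: 2

Derivation:
Step 1: max=7/3, min=7/4, spread=7/12
Step 2: max=19/9, min=11/6, spread=5/18
  -> spread < 1/2 first at step 2
Step 3: max=278/135, min=673/360, spread=41/216
Step 4: max=32507/16200, min=40451/21600, spread=347/2592
Step 5: max=241763/121500, min=2457097/1296000, spread=2921/31104
Step 6: max=114998213/58320000, min=148203659/77760000, spread=24611/373248
Step 7: max=3434680643/1749600000, min=8943180673/4665600000, spread=207329/4478976
Step 8: max=410556643367/209952000000, min=538311800531/279936000000, spread=1746635/53747712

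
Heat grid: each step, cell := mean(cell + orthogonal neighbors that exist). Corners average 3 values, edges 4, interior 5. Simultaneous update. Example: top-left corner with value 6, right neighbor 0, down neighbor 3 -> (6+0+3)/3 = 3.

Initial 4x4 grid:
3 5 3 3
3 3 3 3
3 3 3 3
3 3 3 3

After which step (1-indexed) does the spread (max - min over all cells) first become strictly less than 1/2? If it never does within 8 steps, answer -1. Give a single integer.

Answer: 3

Derivation:
Step 1: max=11/3, min=3, spread=2/3
Step 2: max=211/60, min=3, spread=31/60
Step 3: max=1831/540, min=3, spread=211/540
  -> spread < 1/2 first at step 3
Step 4: max=178843/54000, min=3, spread=16843/54000
Step 5: max=1596643/486000, min=13579/4500, spread=130111/486000
Step 6: max=47382367/14580000, min=817159/270000, spread=3255781/14580000
Step 7: max=1412553691/437400000, min=821107/270000, spread=82360351/437400000
Step 8: max=42117316891/13122000000, min=148306441/48600000, spread=2074577821/13122000000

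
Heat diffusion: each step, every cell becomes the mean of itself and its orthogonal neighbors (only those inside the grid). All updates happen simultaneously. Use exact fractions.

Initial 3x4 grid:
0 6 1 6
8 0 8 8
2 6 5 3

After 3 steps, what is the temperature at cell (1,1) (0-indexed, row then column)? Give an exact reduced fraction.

Answer: 1813/400

Derivation:
Step 1: cell (1,1) = 28/5
Step 2: cell (1,1) = 7/2
Step 3: cell (1,1) = 1813/400
Full grid after step 3:
  4253/1080 67/18 1159/240 3563/720
  1763/480 1813/400 343/75 3145/576
  9461/2160 1205/288 7429/1440 2801/540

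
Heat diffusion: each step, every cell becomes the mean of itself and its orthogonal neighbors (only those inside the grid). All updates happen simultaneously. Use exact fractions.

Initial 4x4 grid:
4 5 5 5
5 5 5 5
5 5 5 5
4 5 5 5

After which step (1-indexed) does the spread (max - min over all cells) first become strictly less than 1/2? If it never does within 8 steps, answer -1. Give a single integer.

Step 1: max=5, min=14/3, spread=1/3
  -> spread < 1/2 first at step 1
Step 2: max=5, min=85/18, spread=5/18
Step 3: max=5, min=2069/432, spread=91/432
Step 4: max=374/75, min=62399/12960, spread=11141/64800
Step 5: max=179131/36000, min=626471/129600, spread=92003/648000
Step 6: max=223433/45000, min=94205143/19440000, spread=2317913/19440000
Step 7: max=51385/10368, min=2831841727/583200000, spread=58564523/583200000
Step 8: max=2404861007/486000000, min=85098473419/17496000000, spread=1476522833/17496000000

Answer: 1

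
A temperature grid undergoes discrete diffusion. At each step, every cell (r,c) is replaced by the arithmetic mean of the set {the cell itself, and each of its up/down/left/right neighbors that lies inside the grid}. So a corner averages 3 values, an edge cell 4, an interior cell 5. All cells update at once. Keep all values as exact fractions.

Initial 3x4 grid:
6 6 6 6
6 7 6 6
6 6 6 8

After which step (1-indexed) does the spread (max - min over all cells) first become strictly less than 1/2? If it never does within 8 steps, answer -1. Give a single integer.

Step 1: max=20/3, min=6, spread=2/3
Step 2: max=59/9, min=489/80, spread=319/720
  -> spread < 1/2 first at step 2
Step 3: max=13897/2160, min=2207/360, spread=131/432
Step 4: max=103351/16200, min=265751/43200, spread=5911/25920
Step 5: max=24658181/3888000, min=15966979/2592000, spread=56617/311040
Step 6: max=1473492829/233280000, min=960263861/155520000, spread=2647763/18662400
Step 7: max=88163691311/13996800000, min=57718657999/9331200000, spread=25371269/223948800
Step 8: max=5278705973749/839808000000, min=3468837142541/559872000000, spread=1207204159/13436928000

Answer: 2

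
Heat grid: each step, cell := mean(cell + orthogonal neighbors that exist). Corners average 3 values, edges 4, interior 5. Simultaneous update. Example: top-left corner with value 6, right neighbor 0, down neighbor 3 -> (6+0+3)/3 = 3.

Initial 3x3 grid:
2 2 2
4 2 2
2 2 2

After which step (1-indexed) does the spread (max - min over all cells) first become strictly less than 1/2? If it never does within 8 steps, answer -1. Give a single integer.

Step 1: max=8/3, min=2, spread=2/3
Step 2: max=307/120, min=2, spread=67/120
Step 3: max=2597/1080, min=207/100, spread=1807/5400
  -> spread < 1/2 first at step 3
Step 4: max=1021963/432000, min=5761/2700, spread=33401/144000
Step 5: max=9005933/3888000, min=583391/270000, spread=3025513/19440000
Step 6: max=3575326867/1555200000, min=31555949/14400000, spread=53531/497664
Step 7: max=212656925849/93312000000, min=8567116051/3888000000, spread=450953/5971968
Step 8: max=12706343560603/5598720000000, min=1034128610519/466560000000, spread=3799043/71663616

Answer: 3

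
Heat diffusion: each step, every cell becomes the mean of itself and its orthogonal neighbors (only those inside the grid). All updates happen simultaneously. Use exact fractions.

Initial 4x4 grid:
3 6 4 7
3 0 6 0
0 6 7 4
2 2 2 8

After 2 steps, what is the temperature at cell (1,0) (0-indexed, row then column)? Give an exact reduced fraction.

Answer: 249/80

Derivation:
Step 1: cell (1,0) = 3/2
Step 2: cell (1,0) = 249/80
Full grid after step 2:
  35/12 43/10 241/60 41/9
  249/80 307/100 113/25 241/60
  103/48 359/100 209/50 14/3
  85/36 145/48 209/48 85/18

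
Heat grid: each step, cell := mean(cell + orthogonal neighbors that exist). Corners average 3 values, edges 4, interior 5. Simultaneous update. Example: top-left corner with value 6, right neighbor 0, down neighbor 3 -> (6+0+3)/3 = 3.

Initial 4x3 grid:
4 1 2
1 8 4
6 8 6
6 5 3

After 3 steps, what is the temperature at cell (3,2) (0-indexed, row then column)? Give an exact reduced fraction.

Step 1: cell (3,2) = 14/3
Step 2: cell (3,2) = 185/36
Step 3: cell (3,2) = 11611/2160
Full grid after step 3:
  2573/720 2191/576 1991/540
  271/60 653/150 6559/1440
  3697/720 1289/240 7259/1440
  5993/1080 7783/1440 11611/2160

Answer: 11611/2160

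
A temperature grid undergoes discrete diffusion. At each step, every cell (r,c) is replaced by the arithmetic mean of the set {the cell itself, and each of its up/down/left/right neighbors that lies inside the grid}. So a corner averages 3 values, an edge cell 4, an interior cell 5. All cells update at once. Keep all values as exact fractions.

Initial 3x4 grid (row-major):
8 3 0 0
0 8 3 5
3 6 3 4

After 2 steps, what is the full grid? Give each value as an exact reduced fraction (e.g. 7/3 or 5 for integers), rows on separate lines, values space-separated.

After step 1:
  11/3 19/4 3/2 5/3
  19/4 4 19/5 3
  3 5 4 4
After step 2:
  79/18 167/48 703/240 37/18
  185/48 223/50 163/50 187/60
  17/4 4 21/5 11/3

Answer: 79/18 167/48 703/240 37/18
185/48 223/50 163/50 187/60
17/4 4 21/5 11/3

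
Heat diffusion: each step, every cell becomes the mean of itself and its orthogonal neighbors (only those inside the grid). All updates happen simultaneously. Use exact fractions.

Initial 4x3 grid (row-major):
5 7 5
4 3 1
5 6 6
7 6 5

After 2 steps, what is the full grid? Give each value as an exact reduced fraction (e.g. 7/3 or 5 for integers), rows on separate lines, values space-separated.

Answer: 175/36 283/60 157/36
1157/240 112/25 1007/240
419/80 127/25 1147/240
35/6 343/60 97/18

Derivation:
After step 1:
  16/3 5 13/3
  17/4 21/5 15/4
  11/2 26/5 9/2
  6 6 17/3
After step 2:
  175/36 283/60 157/36
  1157/240 112/25 1007/240
  419/80 127/25 1147/240
  35/6 343/60 97/18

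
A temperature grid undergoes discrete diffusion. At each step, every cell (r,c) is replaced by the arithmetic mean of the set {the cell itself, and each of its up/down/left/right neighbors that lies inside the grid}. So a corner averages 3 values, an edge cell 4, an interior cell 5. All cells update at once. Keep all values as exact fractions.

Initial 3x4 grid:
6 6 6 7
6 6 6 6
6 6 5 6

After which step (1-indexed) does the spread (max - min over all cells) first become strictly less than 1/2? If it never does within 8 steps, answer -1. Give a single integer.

Step 1: max=19/3, min=17/3, spread=2/3
Step 2: max=113/18, min=689/120, spread=193/360
Step 3: max=6619/1080, min=7033/1200, spread=2893/10800
  -> spread < 1/2 first at step 3
Step 4: max=790021/129600, min=318259/54000, spread=130997/648000
Step 5: max=47048489/7776000, min=12782969/2160000, spread=5149003/38880000
Step 6: max=2814928111/466560000, min=115403539/19440000, spread=1809727/18662400
Step 7: max=168414153749/27993600000, min=11559765191/1944000000, spread=9767674993/139968000000
Step 8: max=10089774944191/1679616000000, min=104145647071/17496000000, spread=734342603/13436928000

Answer: 3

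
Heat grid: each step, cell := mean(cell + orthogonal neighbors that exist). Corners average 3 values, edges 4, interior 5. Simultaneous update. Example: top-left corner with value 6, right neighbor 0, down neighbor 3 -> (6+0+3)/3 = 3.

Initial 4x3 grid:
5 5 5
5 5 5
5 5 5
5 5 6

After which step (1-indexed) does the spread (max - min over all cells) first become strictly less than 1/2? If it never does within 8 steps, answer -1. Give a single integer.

Step 1: max=16/3, min=5, spread=1/3
  -> spread < 1/2 first at step 1
Step 2: max=95/18, min=5, spread=5/18
Step 3: max=1121/216, min=5, spread=41/216
Step 4: max=133817/25920, min=5, spread=4217/25920
Step 5: max=7985149/1555200, min=36079/7200, spread=38417/311040
Step 6: max=477760211/93312000, min=722597/144000, spread=1903471/18662400
Step 7: max=28594589089/5598720000, min=21715759/4320000, spread=18038617/223948800
Step 8: max=1712884182851/335923200000, min=1956926759/388800000, spread=883978523/13436928000

Answer: 1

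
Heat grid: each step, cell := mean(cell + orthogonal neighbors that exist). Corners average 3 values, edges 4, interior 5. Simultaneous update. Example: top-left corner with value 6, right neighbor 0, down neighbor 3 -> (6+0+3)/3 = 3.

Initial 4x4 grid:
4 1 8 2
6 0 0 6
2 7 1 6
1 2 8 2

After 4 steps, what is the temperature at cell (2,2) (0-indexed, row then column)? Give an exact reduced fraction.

Step 1: cell (2,2) = 22/5
Step 2: cell (2,2) = 84/25
Step 3: cell (2,2) = 2833/750
Step 4: cell (2,2) = 80557/22500
Full grid after step 4:
  51673/16200 35657/10800 187253/54000 239027/64800
  8699/2700 144763/45000 638057/180000 805157/216000
  84527/27000 612763/180000 80557/22500 850301/216000
  213961/64800 725611/216000 826331/216000 31981/8100

Answer: 80557/22500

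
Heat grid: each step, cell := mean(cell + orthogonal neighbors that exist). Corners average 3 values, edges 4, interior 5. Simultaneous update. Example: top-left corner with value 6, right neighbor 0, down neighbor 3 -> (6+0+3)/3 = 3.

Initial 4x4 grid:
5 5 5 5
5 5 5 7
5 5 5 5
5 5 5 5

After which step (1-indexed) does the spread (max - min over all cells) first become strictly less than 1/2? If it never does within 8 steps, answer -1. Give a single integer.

Step 1: max=17/3, min=5, spread=2/3
Step 2: max=331/60, min=5, spread=31/60
Step 3: max=2911/540, min=5, spread=211/540
  -> spread < 1/2 first at step 3
Step 4: max=286843/54000, min=5, spread=16843/54000
Step 5: max=2568643/486000, min=22579/4500, spread=130111/486000
Step 6: max=76542367/14580000, min=1357159/270000, spread=3255781/14580000
Step 7: max=2287353691/437400000, min=1361107/270000, spread=82360351/437400000
Step 8: max=68361316891/13122000000, min=245506441/48600000, spread=2074577821/13122000000

Answer: 3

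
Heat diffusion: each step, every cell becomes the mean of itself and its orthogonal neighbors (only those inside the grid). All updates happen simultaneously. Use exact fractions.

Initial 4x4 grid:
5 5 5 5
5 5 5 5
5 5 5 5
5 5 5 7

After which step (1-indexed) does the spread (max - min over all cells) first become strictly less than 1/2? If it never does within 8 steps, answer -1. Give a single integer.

Answer: 3

Derivation:
Step 1: max=17/3, min=5, spread=2/3
Step 2: max=50/9, min=5, spread=5/9
Step 3: max=581/108, min=5, spread=41/108
  -> spread < 1/2 first at step 3
Step 4: max=17243/3240, min=5, spread=1043/3240
Step 5: max=511553/97200, min=5, spread=25553/97200
Step 6: max=15251459/2916000, min=45079/9000, spread=645863/2916000
Step 7: max=455041691/87480000, min=300971/60000, spread=16225973/87480000
Step 8: max=13599477983/2624400000, min=135701/27000, spread=409340783/2624400000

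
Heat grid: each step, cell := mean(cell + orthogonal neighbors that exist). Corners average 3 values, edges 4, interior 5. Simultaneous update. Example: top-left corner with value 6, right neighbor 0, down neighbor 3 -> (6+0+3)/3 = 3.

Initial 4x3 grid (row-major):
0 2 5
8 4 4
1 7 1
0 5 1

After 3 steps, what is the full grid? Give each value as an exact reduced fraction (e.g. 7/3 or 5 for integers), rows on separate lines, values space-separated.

Answer: 385/108 16469/4800 781/216
24911/7200 7551/2000 25111/7200
8407/2400 19943/6000 24821/7200
1091/360 45517/14400 401/135

Derivation:
After step 1:
  10/3 11/4 11/3
  13/4 5 7/2
  4 18/5 13/4
  2 13/4 7/3
After step 2:
  28/9 59/16 119/36
  187/48 181/50 185/48
  257/80 191/50 761/240
  37/12 671/240 53/18
After step 3:
  385/108 16469/4800 781/216
  24911/7200 7551/2000 25111/7200
  8407/2400 19943/6000 24821/7200
  1091/360 45517/14400 401/135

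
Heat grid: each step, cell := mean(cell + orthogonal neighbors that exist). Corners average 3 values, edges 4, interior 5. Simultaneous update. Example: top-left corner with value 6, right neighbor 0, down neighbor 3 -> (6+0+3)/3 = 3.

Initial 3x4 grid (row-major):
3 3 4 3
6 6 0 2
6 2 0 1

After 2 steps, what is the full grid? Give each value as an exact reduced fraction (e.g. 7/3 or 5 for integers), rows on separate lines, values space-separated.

After step 1:
  4 4 5/2 3
  21/4 17/5 12/5 3/2
  14/3 7/2 3/4 1
After step 2:
  53/12 139/40 119/40 7/3
  1039/240 371/100 211/100 79/40
  161/36 739/240 153/80 13/12

Answer: 53/12 139/40 119/40 7/3
1039/240 371/100 211/100 79/40
161/36 739/240 153/80 13/12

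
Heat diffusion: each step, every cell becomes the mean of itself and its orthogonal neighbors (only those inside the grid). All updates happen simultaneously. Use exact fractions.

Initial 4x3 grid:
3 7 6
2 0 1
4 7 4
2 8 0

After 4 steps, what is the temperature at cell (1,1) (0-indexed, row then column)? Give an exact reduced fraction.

Step 1: cell (1,1) = 17/5
Step 2: cell (1,1) = 17/5
Step 3: cell (1,1) = 173/48
Step 4: cell (1,1) = 130451/36000
Full grid after step 4:
  43/12 31573/8640 9487/2592
  1739/480 130451/36000 31477/8640
  82237/21600 271927/72000 53683/14400
  103459/25920 685991/172800 33383/8640

Answer: 130451/36000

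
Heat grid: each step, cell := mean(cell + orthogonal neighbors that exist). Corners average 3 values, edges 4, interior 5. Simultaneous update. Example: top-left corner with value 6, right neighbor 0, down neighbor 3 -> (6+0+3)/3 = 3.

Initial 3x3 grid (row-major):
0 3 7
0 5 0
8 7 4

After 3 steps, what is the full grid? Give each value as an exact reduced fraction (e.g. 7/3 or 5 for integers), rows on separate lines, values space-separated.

After step 1:
  1 15/4 10/3
  13/4 3 4
  5 6 11/3
After step 2:
  8/3 133/48 133/36
  49/16 4 7/2
  19/4 53/12 41/9
After step 3:
  17/6 1891/576 1435/432
  695/192 71/20 63/16
  587/144 319/72 449/108

Answer: 17/6 1891/576 1435/432
695/192 71/20 63/16
587/144 319/72 449/108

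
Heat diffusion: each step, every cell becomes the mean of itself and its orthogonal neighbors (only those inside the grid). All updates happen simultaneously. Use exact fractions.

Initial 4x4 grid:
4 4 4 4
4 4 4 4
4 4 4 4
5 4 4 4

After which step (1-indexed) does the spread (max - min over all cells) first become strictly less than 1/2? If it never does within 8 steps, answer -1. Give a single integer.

Step 1: max=13/3, min=4, spread=1/3
  -> spread < 1/2 first at step 1
Step 2: max=77/18, min=4, spread=5/18
Step 3: max=905/216, min=4, spread=41/216
Step 4: max=26963/6480, min=4, spread=1043/6480
Step 5: max=803153/194400, min=4, spread=25553/194400
Step 6: max=23999459/5832000, min=72079/18000, spread=645863/5832000
Step 7: max=717481691/174960000, min=480971/120000, spread=16225973/174960000
Step 8: max=21472677983/5248800000, min=216701/54000, spread=409340783/5248800000

Answer: 1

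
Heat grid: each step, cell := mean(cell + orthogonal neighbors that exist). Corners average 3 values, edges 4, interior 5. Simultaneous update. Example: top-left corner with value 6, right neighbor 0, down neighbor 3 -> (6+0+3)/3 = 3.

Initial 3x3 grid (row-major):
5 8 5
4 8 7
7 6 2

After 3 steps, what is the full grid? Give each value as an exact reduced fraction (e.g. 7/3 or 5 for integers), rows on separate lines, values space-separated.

After step 1:
  17/3 13/2 20/3
  6 33/5 11/2
  17/3 23/4 5
After step 2:
  109/18 763/120 56/9
  359/60 607/100 713/120
  209/36 1381/240 65/12
After step 3:
  6623/1080 44471/7200 1667/270
  21523/3600 12043/2000 42571/7200
  12631/2160 82967/14400 1369/240

Answer: 6623/1080 44471/7200 1667/270
21523/3600 12043/2000 42571/7200
12631/2160 82967/14400 1369/240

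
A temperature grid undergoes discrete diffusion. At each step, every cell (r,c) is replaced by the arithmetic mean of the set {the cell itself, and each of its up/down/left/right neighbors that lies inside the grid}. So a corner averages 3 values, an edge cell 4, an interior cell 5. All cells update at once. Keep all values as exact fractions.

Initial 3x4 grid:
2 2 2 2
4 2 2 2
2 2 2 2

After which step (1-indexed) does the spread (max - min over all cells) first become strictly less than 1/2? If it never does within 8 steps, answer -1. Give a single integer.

Answer: 3

Derivation:
Step 1: max=8/3, min=2, spread=2/3
Step 2: max=307/120, min=2, spread=67/120
Step 3: max=2597/1080, min=2, spread=437/1080
  -> spread < 1/2 first at step 3
Step 4: max=1021531/432000, min=1009/500, spread=29951/86400
Step 5: max=8991821/3888000, min=6908/3375, spread=206761/777600
Step 6: max=3566595571/1555200000, min=5565671/2700000, spread=14430763/62208000
Step 7: max=211731741689/93312000000, min=449652727/216000000, spread=139854109/746496000
Step 8: max=12619911890251/5598720000000, min=40731228977/19440000000, spread=7114543559/44789760000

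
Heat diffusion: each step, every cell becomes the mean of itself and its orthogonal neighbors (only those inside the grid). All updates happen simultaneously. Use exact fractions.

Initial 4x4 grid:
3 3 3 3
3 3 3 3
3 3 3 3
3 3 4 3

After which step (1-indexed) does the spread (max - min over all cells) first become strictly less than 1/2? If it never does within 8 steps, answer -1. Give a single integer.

Answer: 1

Derivation:
Step 1: max=10/3, min=3, spread=1/3
  -> spread < 1/2 first at step 1
Step 2: max=391/120, min=3, spread=31/120
Step 3: max=3451/1080, min=3, spread=211/1080
Step 4: max=340843/108000, min=3, spread=16843/108000
Step 5: max=3054643/972000, min=27079/9000, spread=130111/972000
Step 6: max=91122367/29160000, min=1627159/540000, spread=3255781/29160000
Step 7: max=2724753691/874800000, min=1631107/540000, spread=82360351/874800000
Step 8: max=81483316891/26244000000, min=294106441/97200000, spread=2074577821/26244000000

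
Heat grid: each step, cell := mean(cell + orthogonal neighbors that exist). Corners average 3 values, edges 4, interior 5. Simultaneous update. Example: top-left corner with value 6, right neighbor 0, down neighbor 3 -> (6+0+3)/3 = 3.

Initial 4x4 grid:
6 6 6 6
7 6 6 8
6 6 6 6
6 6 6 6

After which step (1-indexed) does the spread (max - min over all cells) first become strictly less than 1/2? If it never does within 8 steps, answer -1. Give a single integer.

Answer: 3

Derivation:
Step 1: max=20/3, min=6, spread=2/3
Step 2: max=391/60, min=6, spread=31/60
Step 3: max=3451/540, min=1813/300, spread=469/1350
  -> spread < 1/2 first at step 3
Step 4: max=102529/16200, min=54703/9000, spread=10159/40500
Step 5: max=3066019/486000, min=1975237/324000, spread=206327/972000
Step 6: max=45803009/7290000, min=59360173/9720000, spread=5131517/29160000
Step 7: max=2741350771/437400000, min=356849969/58320000, spread=129952007/874800000
Step 8: max=641015243/102515625, min=53609738137/8748000000, spread=3270687797/26244000000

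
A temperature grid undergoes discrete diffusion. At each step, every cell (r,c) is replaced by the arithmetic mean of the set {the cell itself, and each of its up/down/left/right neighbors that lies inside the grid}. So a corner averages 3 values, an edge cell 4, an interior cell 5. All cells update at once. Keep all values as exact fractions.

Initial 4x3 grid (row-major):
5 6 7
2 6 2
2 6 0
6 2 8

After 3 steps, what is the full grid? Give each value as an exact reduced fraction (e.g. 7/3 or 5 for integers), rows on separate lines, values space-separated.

Answer: 9899/2160 2111/450 377/80
29891/7200 13069/3000 3399/800
29141/7200 5827/1500 29441/7200
8417/2160 29911/7200 8417/2160

Derivation:
After step 1:
  13/3 6 5
  15/4 22/5 15/4
  4 16/5 4
  10/3 11/2 10/3
After step 2:
  169/36 74/15 59/12
  989/240 211/50 343/80
  857/240 211/50 857/240
  77/18 461/120 77/18
After step 3:
  9899/2160 2111/450 377/80
  29891/7200 13069/3000 3399/800
  29141/7200 5827/1500 29441/7200
  8417/2160 29911/7200 8417/2160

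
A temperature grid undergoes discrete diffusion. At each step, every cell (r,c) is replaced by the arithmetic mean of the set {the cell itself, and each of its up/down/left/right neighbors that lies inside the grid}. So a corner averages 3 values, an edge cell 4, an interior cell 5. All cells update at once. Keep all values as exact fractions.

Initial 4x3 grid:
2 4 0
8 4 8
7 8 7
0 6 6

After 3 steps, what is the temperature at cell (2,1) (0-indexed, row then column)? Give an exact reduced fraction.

Step 1: cell (2,1) = 32/5
Step 2: cell (2,1) = 154/25
Step 3: cell (2,1) = 4253/750
Full grid after step 3:
  5057/1080 31213/7200 1649/360
  9067/1800 16037/3000 3089/600
  4981/900 4253/750 5431/900
  719/135 20609/3600 3221/540

Answer: 4253/750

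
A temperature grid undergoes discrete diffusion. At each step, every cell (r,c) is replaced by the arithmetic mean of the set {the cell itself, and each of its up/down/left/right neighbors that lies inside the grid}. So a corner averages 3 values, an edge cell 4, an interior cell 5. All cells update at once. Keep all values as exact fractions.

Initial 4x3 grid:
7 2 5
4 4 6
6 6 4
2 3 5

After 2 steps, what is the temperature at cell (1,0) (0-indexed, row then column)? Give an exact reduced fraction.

Step 1: cell (1,0) = 21/4
Step 2: cell (1,0) = 1109/240
Full grid after step 2:
  169/36 527/120 163/36
  1109/240 47/10 281/60
  1081/240 91/20 93/20
  73/18 61/15 53/12

Answer: 1109/240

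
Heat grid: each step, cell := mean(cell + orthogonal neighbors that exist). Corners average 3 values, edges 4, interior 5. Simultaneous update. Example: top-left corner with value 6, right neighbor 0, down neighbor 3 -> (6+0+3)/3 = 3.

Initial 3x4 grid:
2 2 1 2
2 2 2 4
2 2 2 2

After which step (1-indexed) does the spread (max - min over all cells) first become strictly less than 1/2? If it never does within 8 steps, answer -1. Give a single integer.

Answer: 3

Derivation:
Step 1: max=8/3, min=7/4, spread=11/12
Step 2: max=97/40, min=15/8, spread=11/20
Step 3: max=2531/1080, min=139/72, spread=223/540
  -> spread < 1/2 first at step 3
Step 4: max=146707/64800, min=21077/10800, spread=4049/12960
Step 5: max=8665193/3888000, min=637619/324000, spread=202753/777600
Step 6: max=512152207/233280000, min=9666559/4860000, spread=385259/1866240
Step 7: max=30435812813/13996800000, min=584576981/291600000, spread=95044709/559872000
Step 8: max=1811282610967/839808000000, min=35335966429/17496000000, spread=921249779/6718464000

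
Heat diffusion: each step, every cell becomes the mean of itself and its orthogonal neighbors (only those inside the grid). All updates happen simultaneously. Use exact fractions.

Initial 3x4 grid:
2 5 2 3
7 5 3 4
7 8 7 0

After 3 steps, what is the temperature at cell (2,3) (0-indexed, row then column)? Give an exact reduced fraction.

Step 1: cell (2,3) = 11/3
Step 2: cell (2,3) = 32/9
Step 3: cell (2,3) = 8407/2160
Full grid after step 3:
  2599/540 31093/7200 8801/2400 2339/720
  26027/4800 10033/2000 12407/3000 24883/7200
  6553/1080 40193/7200 33103/7200 8407/2160

Answer: 8407/2160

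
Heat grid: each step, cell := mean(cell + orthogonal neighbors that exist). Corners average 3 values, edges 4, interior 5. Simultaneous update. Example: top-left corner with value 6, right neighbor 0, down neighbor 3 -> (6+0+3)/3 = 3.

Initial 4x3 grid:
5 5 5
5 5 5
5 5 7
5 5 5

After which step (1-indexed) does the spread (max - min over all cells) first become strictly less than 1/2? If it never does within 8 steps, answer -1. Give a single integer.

Step 1: max=17/3, min=5, spread=2/3
Step 2: max=331/60, min=5, spread=31/60
Step 3: max=2911/540, min=5, spread=211/540
  -> spread < 1/2 first at step 3
Step 4: max=286897/54000, min=4547/900, spread=14077/54000
Step 5: max=2570407/486000, min=273683/54000, spread=5363/24300
Step 6: max=76640809/14580000, min=152869/30000, spread=93859/583200
Step 7: max=4584274481/874800000, min=248336467/48600000, spread=4568723/34992000
Step 8: max=274220435629/52488000000, min=7471618889/1458000000, spread=8387449/83980800

Answer: 3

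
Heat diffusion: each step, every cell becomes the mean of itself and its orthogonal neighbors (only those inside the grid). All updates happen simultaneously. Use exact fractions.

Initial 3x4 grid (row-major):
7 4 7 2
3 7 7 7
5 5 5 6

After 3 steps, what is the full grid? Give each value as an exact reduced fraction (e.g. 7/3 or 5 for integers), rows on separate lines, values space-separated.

Answer: 11287/2160 40243/7200 39533/7200 12191/2160
12791/2400 1341/250 8711/1500 40493/7200
10967/2160 39743/7200 13511/2400 4217/720

Derivation:
After step 1:
  14/3 25/4 5 16/3
  11/2 26/5 33/5 11/2
  13/3 11/2 23/4 6
After step 2:
  197/36 1267/240 1391/240 95/18
  197/40 581/100 561/100 703/120
  46/9 1247/240 477/80 23/4
After step 3:
  11287/2160 40243/7200 39533/7200 12191/2160
  12791/2400 1341/250 8711/1500 40493/7200
  10967/2160 39743/7200 13511/2400 4217/720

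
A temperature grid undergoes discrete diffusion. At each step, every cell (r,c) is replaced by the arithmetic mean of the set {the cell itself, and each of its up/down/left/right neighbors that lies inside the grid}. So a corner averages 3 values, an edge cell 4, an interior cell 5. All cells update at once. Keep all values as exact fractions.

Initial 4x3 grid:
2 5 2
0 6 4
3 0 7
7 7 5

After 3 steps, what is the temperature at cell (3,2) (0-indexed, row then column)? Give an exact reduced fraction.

Step 1: cell (3,2) = 19/3
Step 2: cell (3,2) = 181/36
Step 3: cell (3,2) = 5503/1080
Full grid after step 3:
  79/27 5583/1600 799/216
  23831/7200 6891/2000 29881/7200
  26281/7200 8671/2000 31631/7200
  1217/270 22129/4800 5503/1080

Answer: 5503/1080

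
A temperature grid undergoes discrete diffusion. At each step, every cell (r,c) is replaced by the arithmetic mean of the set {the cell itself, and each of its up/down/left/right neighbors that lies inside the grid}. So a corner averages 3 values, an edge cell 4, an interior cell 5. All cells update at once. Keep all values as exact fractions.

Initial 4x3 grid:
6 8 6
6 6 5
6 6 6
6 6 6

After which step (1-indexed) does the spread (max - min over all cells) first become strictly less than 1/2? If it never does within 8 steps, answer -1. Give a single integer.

Step 1: max=20/3, min=23/4, spread=11/12
Step 2: max=257/40, min=47/8, spread=11/20
Step 3: max=6851/1080, min=427/72, spread=223/540
  -> spread < 1/2 first at step 3
Step 4: max=405907/64800, min=64277/10800, spread=4049/12960
Step 5: max=24217193/3888000, min=1933619/324000, spread=202753/777600
Step 6: max=1445272207/233280000, min=29106559/4860000, spread=385259/1866240
Step 7: max=86423012813/13996800000, min=1750976981/291600000, spread=95044709/559872000
Step 8: max=5170514610967/839808000000, min=105319966429/17496000000, spread=921249779/6718464000

Answer: 3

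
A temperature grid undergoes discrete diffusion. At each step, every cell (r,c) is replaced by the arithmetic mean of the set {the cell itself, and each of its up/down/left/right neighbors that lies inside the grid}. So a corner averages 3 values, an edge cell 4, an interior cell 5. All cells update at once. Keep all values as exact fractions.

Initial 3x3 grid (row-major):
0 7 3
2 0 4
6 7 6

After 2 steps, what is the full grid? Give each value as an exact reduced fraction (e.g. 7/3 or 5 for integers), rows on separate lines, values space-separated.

After step 1:
  3 5/2 14/3
  2 4 13/4
  5 19/4 17/3
After step 2:
  5/2 85/24 125/36
  7/2 33/10 211/48
  47/12 233/48 41/9

Answer: 5/2 85/24 125/36
7/2 33/10 211/48
47/12 233/48 41/9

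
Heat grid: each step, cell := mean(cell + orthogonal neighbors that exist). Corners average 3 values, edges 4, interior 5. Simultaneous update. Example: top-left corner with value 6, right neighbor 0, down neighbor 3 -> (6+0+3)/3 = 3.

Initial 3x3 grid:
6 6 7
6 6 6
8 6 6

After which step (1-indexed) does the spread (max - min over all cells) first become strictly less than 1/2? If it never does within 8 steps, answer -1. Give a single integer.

Answer: 2

Derivation:
Step 1: max=20/3, min=6, spread=2/3
Step 2: max=59/9, min=295/48, spread=59/144
  -> spread < 1/2 first at step 2
Step 3: max=689/108, min=1337/216, spread=41/216
Step 4: max=41209/6480, min=1075567/172800, spread=70019/518400
Step 5: max=2456693/388800, min=4840361/777600, spread=2921/31104
Step 6: max=147172621/23328000, min=291268867/46656000, spread=24611/373248
Step 7: max=8811372737/1399680000, min=17493164849/2799360000, spread=207329/4478976
Step 8: max=528200611489/83980800000, min=1050942988603/167961600000, spread=1746635/53747712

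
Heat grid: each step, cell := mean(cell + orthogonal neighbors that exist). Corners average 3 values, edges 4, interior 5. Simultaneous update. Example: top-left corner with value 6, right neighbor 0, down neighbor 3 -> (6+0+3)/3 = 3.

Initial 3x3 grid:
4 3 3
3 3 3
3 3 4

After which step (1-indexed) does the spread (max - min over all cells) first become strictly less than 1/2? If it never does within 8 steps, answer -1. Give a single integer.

Answer: 1

Derivation:
Step 1: max=10/3, min=3, spread=1/3
  -> spread < 1/2 first at step 1
Step 2: max=59/18, min=151/48, spread=19/144
Step 3: max=9209/2880, min=227/72, spread=43/960
Step 4: max=41407/12960, min=548503/172800, spread=10771/518400
Step 5: max=33025241/10368000, min=823483/259200, spread=85921/10368000
Step 6: max=148548703/46656000, min=1978323127/622080000, spread=6978739/1866240000
Step 7: max=118789200569/37324800000, min=12367255007/3888000000, spread=317762509/186624000000
Step 8: max=742353062929/233280000000, min=7124844105943/2239488000000, spread=8726490877/11197440000000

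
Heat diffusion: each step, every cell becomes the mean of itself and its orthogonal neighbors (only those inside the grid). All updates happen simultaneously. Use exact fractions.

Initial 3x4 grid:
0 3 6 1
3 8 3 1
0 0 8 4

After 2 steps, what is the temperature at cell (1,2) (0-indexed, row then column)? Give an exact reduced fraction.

Step 1: cell (1,2) = 26/5
Step 2: cell (1,2) = 357/100
Full grid after step 2:
  3 129/40 461/120 49/18
  183/80 98/25 357/100 289/80
  31/12 243/80 1037/240 31/9

Answer: 357/100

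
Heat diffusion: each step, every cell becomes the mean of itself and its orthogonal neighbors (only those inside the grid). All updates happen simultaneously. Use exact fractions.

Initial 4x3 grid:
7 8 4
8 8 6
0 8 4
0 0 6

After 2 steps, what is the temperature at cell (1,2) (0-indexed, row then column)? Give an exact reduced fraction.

Step 1: cell (1,2) = 11/2
Step 2: cell (1,2) = 251/40
Full grid after step 2:
  121/18 1681/240 73/12
  1501/240 148/25 251/40
  55/16 251/50 113/24
  5/2 65/24 77/18

Answer: 251/40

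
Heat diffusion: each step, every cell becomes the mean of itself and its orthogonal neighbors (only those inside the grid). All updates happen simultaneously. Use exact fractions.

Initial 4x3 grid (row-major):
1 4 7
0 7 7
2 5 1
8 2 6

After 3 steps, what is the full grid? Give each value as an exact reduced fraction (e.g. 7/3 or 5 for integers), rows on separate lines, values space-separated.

After step 1:
  5/3 19/4 6
  5/2 23/5 11/2
  15/4 17/5 19/4
  4 21/4 3
After step 2:
  107/36 1021/240 65/12
  751/240 83/20 417/80
  273/80 87/20 333/80
  13/3 313/80 13/3
After step 3:
  466/135 12091/2880 893/180
  4919/1440 5063/1200 2273/480
  609/160 1599/400 2167/480
  1399/360 4063/960 1489/360

Answer: 466/135 12091/2880 893/180
4919/1440 5063/1200 2273/480
609/160 1599/400 2167/480
1399/360 4063/960 1489/360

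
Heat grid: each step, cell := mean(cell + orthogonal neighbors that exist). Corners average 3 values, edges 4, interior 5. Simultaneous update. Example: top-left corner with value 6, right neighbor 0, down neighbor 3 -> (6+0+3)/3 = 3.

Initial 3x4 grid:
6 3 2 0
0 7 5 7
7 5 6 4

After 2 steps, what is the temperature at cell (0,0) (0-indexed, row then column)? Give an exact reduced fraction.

Answer: 25/6

Derivation:
Step 1: cell (0,0) = 3
Step 2: cell (0,0) = 25/6
Full grid after step 2:
  25/6 7/2 77/20 19/6
  4 503/100 209/50 271/60
  61/12 77/16 1339/240 44/9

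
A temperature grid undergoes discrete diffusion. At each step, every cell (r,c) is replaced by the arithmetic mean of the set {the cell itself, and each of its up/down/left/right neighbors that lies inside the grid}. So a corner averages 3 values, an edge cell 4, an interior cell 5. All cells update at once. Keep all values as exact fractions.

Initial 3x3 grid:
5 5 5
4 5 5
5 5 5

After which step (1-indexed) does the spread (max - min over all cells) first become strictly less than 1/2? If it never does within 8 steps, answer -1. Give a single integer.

Answer: 1

Derivation:
Step 1: max=5, min=14/3, spread=1/3
  -> spread < 1/2 first at step 1
Step 2: max=5, min=1133/240, spread=67/240
Step 3: max=993/200, min=10363/2160, spread=1807/10800
Step 4: max=26639/5400, min=4162037/864000, spread=33401/288000
Step 5: max=2656609/540000, min=37650067/7776000, spread=3025513/38880000
Step 6: max=141244051/28800000, min=15087073133/3110400000, spread=53531/995328
Step 7: max=38088883949/7776000000, min=907087074151/186624000000, spread=450953/11943936
Step 8: max=4564591389481/933120000000, min=54478296439397/11197440000000, spread=3799043/143327232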